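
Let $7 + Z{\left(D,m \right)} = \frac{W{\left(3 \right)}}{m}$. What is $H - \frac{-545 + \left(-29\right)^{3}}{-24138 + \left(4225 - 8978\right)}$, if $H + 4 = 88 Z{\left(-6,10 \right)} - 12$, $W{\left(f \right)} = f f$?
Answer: $- \frac{79979394}{144455} \approx -553.66$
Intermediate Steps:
$W{\left(f \right)} = f^{2}$
$Z{\left(D,m \right)} = -7 + \frac{9}{m}$ ($Z{\left(D,m \right)} = -7 + \frac{3^{2}}{m} = -7 + \frac{9}{m}$)
$H = - \frac{2764}{5}$ ($H = -4 + \left(88 \left(-7 + \frac{9}{10}\right) - 12\right) = -4 + \left(88 \left(- \frac{61}{10}\right) - 12\right) = -4 - \frac{2744}{5} = - \frac{2764}{5} \approx -552.8$)
$H - \frac{-545 + \left(-29\right)^{3}}{-24138 + \left(4225 - 8978\right)} = - \frac{2764}{5} - \frac{-545 + \left(-29\right)^{3}}{-24138 + \left(4225 - 8978\right)} = - \frac{2764}{5} - \frac{-545 - 24389}{-24138 + \left(4225 - 8978\right)} = - \frac{2764}{5} - - \frac{24934}{-24138 - 4753} = - \frac{2764}{5} - - \frac{24934}{-28891} = - \frac{2764}{5} - \left(-24934\right) \left(- \frac{1}{28891}\right) = - \frac{2764}{5} - \frac{24934}{28891} = - \frac{79979394}{144455}$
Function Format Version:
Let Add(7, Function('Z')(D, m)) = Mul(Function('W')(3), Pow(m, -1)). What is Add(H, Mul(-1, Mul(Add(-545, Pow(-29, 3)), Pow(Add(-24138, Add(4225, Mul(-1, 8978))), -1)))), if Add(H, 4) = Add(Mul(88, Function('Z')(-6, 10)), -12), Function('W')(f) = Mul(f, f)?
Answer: Rational(-79979394, 144455) ≈ -553.66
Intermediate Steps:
Function('W')(f) = Pow(f, 2)
Function('Z')(D, m) = Add(-7, Mul(9, Pow(m, -1))) (Function('Z')(D, m) = Add(-7, Mul(Pow(3, 2), Pow(m, -1))) = Add(-7, Mul(9, Pow(m, -1))))
H = Rational(-2764, 5) (H = Add(-4, Add(Mul(88, Add(-7, Mul(9, Pow(10, -1)))), -12)) = Add(-4, Add(Mul(88, Add(-7, Mul(9, Rational(1, 10)))), -12)) = Add(-4, Add(Mul(88, Add(-7, Rational(9, 10))), -12)) = Add(-4, Add(Mul(88, Rational(-61, 10)), -12)) = Add(-4, Add(Rational(-2684, 5), -12)) = Add(-4, Rational(-2744, 5)) = Rational(-2764, 5) ≈ -552.80)
Add(H, Mul(-1, Mul(Add(-545, Pow(-29, 3)), Pow(Add(-24138, Add(4225, Mul(-1, 8978))), -1)))) = Add(Rational(-2764, 5), Mul(-1, Mul(Add(-545, Pow(-29, 3)), Pow(Add(-24138, Add(4225, Mul(-1, 8978))), -1)))) = Add(Rational(-2764, 5), Mul(-1, Mul(Add(-545, -24389), Pow(Add(-24138, Add(4225, -8978)), -1)))) = Add(Rational(-2764, 5), Mul(-1, Mul(-24934, Pow(Add(-24138, -4753), -1)))) = Add(Rational(-2764, 5), Mul(-1, Mul(-24934, Pow(-28891, -1)))) = Add(Rational(-2764, 5), Mul(-1, Mul(-24934, Rational(-1, 28891)))) = Add(Rational(-2764, 5), Mul(-1, Rational(24934, 28891))) = Add(Rational(-2764, 5), Rational(-24934, 28891)) = Rational(-79979394, 144455)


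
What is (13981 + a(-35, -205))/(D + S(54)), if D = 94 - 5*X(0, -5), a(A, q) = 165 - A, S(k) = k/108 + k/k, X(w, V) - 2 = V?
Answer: 28362/221 ≈ 128.33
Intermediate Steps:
X(w, V) = 2 + V
S(k) = 1 + k/108 (S(k) = k*(1/108) + 1 = k/108 + 1 = 1 + k/108)
D = 109 (D = 94 - 5*(2 - 5) = 94 - 5*(-3) = 94 + 15 = 109)
(13981 + a(-35, -205))/(D + S(54)) = (13981 + (165 - 1*(-35)))/(109 + (1 + (1/108)*54)) = (13981 + (165 + 35))/(109 + (1 + ½)) = (13981 + 200)/(109 + 3/2) = 14181/(221/2) = 14181*(2/221) = 28362/221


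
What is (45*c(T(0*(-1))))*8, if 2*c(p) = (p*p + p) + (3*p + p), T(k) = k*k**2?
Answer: 0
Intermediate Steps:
T(k) = k**3
c(p) = p**2/2 + 5*p/2 (c(p) = ((p*p + p) + (3*p + p))/2 = ((p**2 + p) + 4*p)/2 = ((p + p**2) + 4*p)/2 = (p**2 + 5*p)/2 = p**2/2 + 5*p/2)
(45*c(T(0*(-1))))*8 = (45*((0*(-1))**3*(5 + (0*(-1))**3)/2))*8 = (45*((1/2)*0**3*(5 + 0**3)))*8 = (45*((1/2)*0*(5 + 0)))*8 = (45*((1/2)*0*5))*8 = (45*0)*8 = 0*8 = 0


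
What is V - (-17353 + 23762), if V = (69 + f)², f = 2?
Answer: -1368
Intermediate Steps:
V = 5041 (V = (69 + 2)² = 71² = 5041)
V - (-17353 + 23762) = 5041 - (-17353 + 23762) = 5041 - 1*6409 = 5041 - 6409 = -1368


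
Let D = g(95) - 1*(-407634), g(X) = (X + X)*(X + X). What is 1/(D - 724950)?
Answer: -1/281216 ≈ -3.5560e-6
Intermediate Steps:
g(X) = 4*X² (g(X) = (2*X)*(2*X) = 4*X²)
D = 443734 (D = 4*95² - 1*(-407634) = 4*9025 + 407634 = 36100 + 407634 = 443734)
1/(D - 724950) = 1/(443734 - 724950) = 1/(-281216) = -1/281216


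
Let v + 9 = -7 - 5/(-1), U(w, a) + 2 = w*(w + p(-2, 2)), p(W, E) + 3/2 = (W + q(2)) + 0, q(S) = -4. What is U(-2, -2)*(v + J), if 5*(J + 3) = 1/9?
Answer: -10693/45 ≈ -237.62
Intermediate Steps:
p(W, E) = -11/2 + W (p(W, E) = -3/2 + ((W - 4) + 0) = -3/2 + ((-4 + W) + 0) = -3/2 + (-4 + W) = -11/2 + W)
J = -134/45 (J = -3 + (1/5)/9 = -3 + (1/5)*(1/9) = -3 + 1/45 = -134/45 ≈ -2.9778)
U(w, a) = -2 + w*(-15/2 + w) (U(w, a) = -2 + w*(w + (-11/2 - 2)) = -2 + w*(w - 15/2) = -2 + w*(-15/2 + w))
v = -11 (v = -9 + (-7 - 5/(-1)) = -9 + (-7 - 5*(-1)) = -9 + (-7 + 5) = -9 - 2 = -11)
U(-2, -2)*(v + J) = (-2 + (-2)**2 - 15/2*(-2))*(-11 - 134/45) = (-2 + 4 + 15)*(-629/45) = 17*(-629/45) = -10693/45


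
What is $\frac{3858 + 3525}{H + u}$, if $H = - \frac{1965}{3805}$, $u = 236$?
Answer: $\frac{5618463}{179203} \approx 31.353$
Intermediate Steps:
$H = - \frac{393}{761}$ ($H = \left(-1965\right) \frac{1}{3805} = - \frac{393}{761} \approx -0.51643$)
$\frac{3858 + 3525}{H + u} = \frac{3858 + 3525}{- \frac{393}{761} + 236} = \frac{7383}{\frac{179203}{761}} = 7383 \cdot \frac{761}{179203} = \frac{5618463}{179203}$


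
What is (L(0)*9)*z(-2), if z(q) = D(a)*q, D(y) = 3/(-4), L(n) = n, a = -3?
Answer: 0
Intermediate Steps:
D(y) = -3/4 (D(y) = 3*(-1/4) = -3/4)
z(q) = -3*q/4
(L(0)*9)*z(-2) = (0*9)*(-3/4*(-2)) = 0*(3/2) = 0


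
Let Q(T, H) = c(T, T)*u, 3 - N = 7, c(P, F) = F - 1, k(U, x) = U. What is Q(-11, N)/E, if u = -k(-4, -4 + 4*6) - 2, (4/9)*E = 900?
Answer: -8/675 ≈ -0.011852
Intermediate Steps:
c(P, F) = -1 + F
E = 2025 (E = (9/4)*900 = 2025)
u = 2 (u = -1*(-4) - 2 = 4 - 2 = 2)
N = -4 (N = 3 - 1*7 = 3 - 7 = -4)
Q(T, H) = -2 + 2*T (Q(T, H) = (-1 + T)*2 = -2 + 2*T)
Q(-11, N)/E = (-2 + 2*(-11))/2025 = (-2 - 22)*(1/2025) = -24*1/2025 = -8/675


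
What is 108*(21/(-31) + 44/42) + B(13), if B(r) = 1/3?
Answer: 26245/651 ≈ 40.315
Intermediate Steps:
B(r) = ⅓
108*(21/(-31) + 44/42) + B(13) = 108*(21/(-31) + 44/42) + ⅓ = 108*(21*(-1/31) + 44*(1/42)) + ⅓ = 108*(-21/31 + 22/21) + ⅓ = 108*(241/651) + ⅓ = 8676/217 + ⅓ = 26245/651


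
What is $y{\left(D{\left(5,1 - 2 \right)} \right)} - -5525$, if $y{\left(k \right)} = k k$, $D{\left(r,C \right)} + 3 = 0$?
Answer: $5534$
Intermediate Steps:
$D{\left(r,C \right)} = -3$ ($D{\left(r,C \right)} = -3 + 0 = -3$)
$y{\left(k \right)} = k^{2}$
$y{\left(D{\left(5,1 - 2 \right)} \right)} - -5525 = \left(-3\right)^{2} - -5525 = 9 + 5525 = 5534$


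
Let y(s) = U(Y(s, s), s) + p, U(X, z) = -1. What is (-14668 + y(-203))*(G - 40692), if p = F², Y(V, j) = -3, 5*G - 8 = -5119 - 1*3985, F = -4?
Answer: 3114583068/5 ≈ 6.2292e+8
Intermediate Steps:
G = -9096/5 (G = 8/5 + (-5119 - 1*3985)/5 = 8/5 + (-5119 - 3985)/5 = 8/5 + (⅕)*(-9104) = 8/5 - 9104/5 = -9096/5 ≈ -1819.2)
p = 16 (p = (-4)² = 16)
y(s) = 15 (y(s) = -1 + 16 = 15)
(-14668 + y(-203))*(G - 40692) = (-14668 + 15)*(-9096/5 - 40692) = -14653*(-212556/5) = 3114583068/5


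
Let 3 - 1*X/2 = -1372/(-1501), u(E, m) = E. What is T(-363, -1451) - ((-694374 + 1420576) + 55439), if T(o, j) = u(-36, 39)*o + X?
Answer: -1153621811/1501 ≈ -7.6857e+5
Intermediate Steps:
X = 6262/1501 (X = 6 - (-2744)/(-1501) = 6 - (-2744)*(-1)/1501 = 6 - 2*1372/1501 = 6 - 2744/1501 = 6262/1501 ≈ 4.1719)
T(o, j) = 6262/1501 - 36*o (T(o, j) = -36*o + 6262/1501 = 6262/1501 - 36*o)
T(-363, -1451) - ((-694374 + 1420576) + 55439) = (6262/1501 - 36*(-363)) - ((-694374 + 1420576) + 55439) = (6262/1501 + 13068) - (726202 + 55439) = 19621330/1501 - 1*781641 = 19621330/1501 - 781641 = -1153621811/1501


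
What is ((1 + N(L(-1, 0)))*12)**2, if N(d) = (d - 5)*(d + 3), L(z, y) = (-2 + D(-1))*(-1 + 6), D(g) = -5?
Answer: 236298384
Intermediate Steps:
L(z, y) = -35 (L(z, y) = (-2 - 5)*(-1 + 6) = -7*5 = -35)
N(d) = (-5 + d)*(3 + d)
((1 + N(L(-1, 0)))*12)**2 = ((1 + (-15 + (-35)**2 - 2*(-35)))*12)**2 = ((1 + (-15 + 1225 + 70))*12)**2 = ((1 + 1280)*12)**2 = (1281*12)**2 = 15372**2 = 236298384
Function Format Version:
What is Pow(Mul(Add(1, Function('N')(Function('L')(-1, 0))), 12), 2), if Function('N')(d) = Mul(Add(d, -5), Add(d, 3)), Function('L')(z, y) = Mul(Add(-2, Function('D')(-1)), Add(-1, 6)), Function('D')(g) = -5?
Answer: 236298384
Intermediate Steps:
Function('L')(z, y) = -35 (Function('L')(z, y) = Mul(Add(-2, -5), Add(-1, 6)) = Mul(-7, 5) = -35)
Function('N')(d) = Mul(Add(-5, d), Add(3, d))
Pow(Mul(Add(1, Function('N')(Function('L')(-1, 0))), 12), 2) = Pow(Mul(Add(1, Add(-15, Pow(-35, 2), Mul(-2, -35))), 12), 2) = Pow(Mul(Add(1, Add(-15, 1225, 70)), 12), 2) = Pow(Mul(Add(1, 1280), 12), 2) = Pow(Mul(1281, 12), 2) = Pow(15372, 2) = 236298384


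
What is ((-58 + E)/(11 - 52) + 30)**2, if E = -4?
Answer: 1669264/1681 ≈ 993.02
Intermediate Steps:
((-58 + E)/(11 - 52) + 30)**2 = ((-58 - 4)/(11 - 52) + 30)**2 = (-62/(-41) + 30)**2 = (-62*(-1/41) + 30)**2 = (62/41 + 30)**2 = (1292/41)**2 = 1669264/1681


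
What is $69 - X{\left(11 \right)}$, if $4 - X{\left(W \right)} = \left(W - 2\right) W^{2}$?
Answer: $1154$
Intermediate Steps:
$X{\left(W \right)} = 4 - W^{2} \left(-2 + W\right)$ ($X{\left(W \right)} = 4 - \left(W - 2\right) W^{2} = 4 - \left(-2 + W\right) W^{2} = 4 - W^{2} \left(-2 + W\right)$)
$69 - X{\left(11 \right)} = 69 - \left(4 - 11^{3} + 2 \cdot 11^{2}\right) = 69 - \left(4 - 1331 + 2 \cdot 121\right) = 69 - \left(4 - 1331 + 242\right) = 69 - -1085 = 69 + 1085 = 1154$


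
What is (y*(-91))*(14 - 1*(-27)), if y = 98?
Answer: -365638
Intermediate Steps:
(y*(-91))*(14 - 1*(-27)) = (98*(-91))*(14 - 1*(-27)) = -8918*(14 + 27) = -8918*41 = -365638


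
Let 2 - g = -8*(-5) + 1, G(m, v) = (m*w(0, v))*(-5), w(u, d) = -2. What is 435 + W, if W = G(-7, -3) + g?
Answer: 326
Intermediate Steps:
G(m, v) = 10*m (G(m, v) = (m*(-2))*(-5) = -2*m*(-5) = 10*m)
g = -39 (g = 2 - (-8*(-5) + 1) = 2 - (-4*(-10) + 1) = 2 - (40 + 1) = 2 - 1*41 = 2 - 41 = -39)
W = -109 (W = 10*(-7) - 39 = -70 - 39 = -109)
435 + W = 435 - 109 = 326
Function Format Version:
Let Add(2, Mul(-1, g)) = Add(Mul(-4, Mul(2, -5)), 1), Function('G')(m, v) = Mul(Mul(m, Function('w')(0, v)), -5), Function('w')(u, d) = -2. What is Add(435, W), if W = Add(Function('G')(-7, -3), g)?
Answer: 326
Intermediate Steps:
Function('G')(m, v) = Mul(10, m) (Function('G')(m, v) = Mul(Mul(m, -2), -5) = Mul(Mul(-2, m), -5) = Mul(10, m))
g = -39 (g = Add(2, Mul(-1, Add(Mul(-4, Mul(2, -5)), 1))) = Add(2, Mul(-1, Add(Mul(-4, -10), 1))) = Add(2, Mul(-1, Add(40, 1))) = Add(2, Mul(-1, 41)) = Add(2, -41) = -39)
W = -109 (W = Add(Mul(10, -7), -39) = Add(-70, -39) = -109)
Add(435, W) = Add(435, -109) = 326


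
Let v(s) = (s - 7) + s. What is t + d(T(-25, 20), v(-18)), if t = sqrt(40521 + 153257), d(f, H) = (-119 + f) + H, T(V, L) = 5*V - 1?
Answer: -288 + sqrt(193778) ≈ 152.20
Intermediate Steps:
v(s) = -7 + 2*s (v(s) = (-7 + s) + s = -7 + 2*s)
T(V, L) = -1 + 5*V
d(f, H) = -119 + H + f
t = sqrt(193778) ≈ 440.20
t + d(T(-25, 20), v(-18)) = sqrt(193778) + (-119 + (-7 + 2*(-18)) + (-1 + 5*(-25))) = sqrt(193778) + (-119 + (-7 - 36) + (-1 - 125)) = sqrt(193778) + (-119 - 43 - 126) = sqrt(193778) - 288 = -288 + sqrt(193778)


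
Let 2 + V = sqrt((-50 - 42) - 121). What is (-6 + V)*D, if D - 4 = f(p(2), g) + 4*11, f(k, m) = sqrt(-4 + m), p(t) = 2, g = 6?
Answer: -(8 - I*sqrt(213))*(48 + sqrt(2)) ≈ -395.31 + 721.18*I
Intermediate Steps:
V = -2 + I*sqrt(213) (V = -2 + sqrt((-50 - 42) - 121) = -2 + sqrt(-92 - 121) = -2 + sqrt(-213) = -2 + I*sqrt(213) ≈ -2.0 + 14.595*I)
D = 48 + sqrt(2) (D = 4 + (sqrt(-4 + 6) + 4*11) = 4 + (sqrt(2) + 44) = 4 + (44 + sqrt(2)) = 48 + sqrt(2) ≈ 49.414)
(-6 + V)*D = (-6 + (-2 + I*sqrt(213)))*(48 + sqrt(2)) = (-8 + I*sqrt(213))*(48 + sqrt(2))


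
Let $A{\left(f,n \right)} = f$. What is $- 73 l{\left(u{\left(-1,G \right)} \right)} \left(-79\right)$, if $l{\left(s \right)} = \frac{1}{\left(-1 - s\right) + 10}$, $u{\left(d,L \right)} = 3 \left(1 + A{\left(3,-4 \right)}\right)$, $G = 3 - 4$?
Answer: $- \frac{5767}{3} \approx -1922.3$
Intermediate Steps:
$G = -1$
$u{\left(d,L \right)} = 12$ ($u{\left(d,L \right)} = 3 \left(1 + 3\right) = 3 \cdot 4 = 12$)
$l{\left(s \right)} = \frac{1}{9 - s}$
$- 73 l{\left(u{\left(-1,G \right)} \right)} \left(-79\right) = - 73 \left(- \frac{1}{-9 + 12}\right) \left(-79\right) = - 73 \left(- \frac{1}{3}\right) \left(-79\right) = - 73 \left(\left(-1\right) \frac{1}{3}\right) \left(-79\right) = \left(-73\right) \left(- \frac{1}{3}\right) \left(-79\right) = \frac{73}{3} \left(-79\right) = - \frac{5767}{3}$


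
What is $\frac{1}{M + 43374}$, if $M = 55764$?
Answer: $\frac{1}{99138} \approx 1.0087 \cdot 10^{-5}$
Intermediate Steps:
$\frac{1}{M + 43374} = \frac{1}{55764 + 43374} = \frac{1}{99138}$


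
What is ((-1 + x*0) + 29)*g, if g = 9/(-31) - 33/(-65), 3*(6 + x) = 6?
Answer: 12264/2015 ≈ 6.0863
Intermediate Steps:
x = -4 (x = -6 + (⅓)*6 = -6 + 2 = -4)
g = 438/2015 (g = 9*(-1/31) - 33*(-1/65) = -9/31 + 33/65 = 438/2015 ≈ 0.21737)
((-1 + x*0) + 29)*g = ((-1 - 4*0) + 29)*(438/2015) = ((-1 + 0) + 29)*(438/2015) = (-1 + 29)*(438/2015) = 28*(438/2015) = 12264/2015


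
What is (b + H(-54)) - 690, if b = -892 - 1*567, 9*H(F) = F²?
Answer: -1825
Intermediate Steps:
H(F) = F²/9
b = -1459 (b = -892 - 567 = -1459)
(b + H(-54)) - 690 = (-1459 + (⅑)*(-54)²) - 690 = (-1459 + (⅑)*2916) - 690 = (-1459 + 324) - 690 = -1135 - 690 = -1825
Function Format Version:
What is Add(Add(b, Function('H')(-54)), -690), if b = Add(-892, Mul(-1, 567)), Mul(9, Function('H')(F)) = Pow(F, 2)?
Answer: -1825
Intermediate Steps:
Function('H')(F) = Mul(Rational(1, 9), Pow(F, 2))
b = -1459 (b = Add(-892, -567) = -1459)
Add(Add(b, Function('H')(-54)), -690) = Add(Add(-1459, Mul(Rational(1, 9), Pow(-54, 2))), -690) = Add(Add(-1459, Mul(Rational(1, 9), 2916)), -690) = Add(Add(-1459, 324), -690) = Add(-1135, -690) = -1825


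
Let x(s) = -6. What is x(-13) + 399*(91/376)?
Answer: 34053/376 ≈ 90.567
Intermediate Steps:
x(-13) + 399*(91/376) = -6 + 399*(91/376) = -6 + 36309/376 = 34053/376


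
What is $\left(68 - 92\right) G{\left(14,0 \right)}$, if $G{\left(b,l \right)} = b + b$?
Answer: $-672$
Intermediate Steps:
$G{\left(b,l \right)} = 2 b$
$\left(68 - 92\right) G{\left(14,0 \right)} = \left(68 - 92\right) 2 \cdot 14 = \left(-24\right) 28 = -672$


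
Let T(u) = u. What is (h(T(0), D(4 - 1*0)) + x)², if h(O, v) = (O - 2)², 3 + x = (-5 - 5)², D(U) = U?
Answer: 10201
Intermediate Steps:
x = 97 (x = -3 + (-5 - 5)² = -3 + (-10)² = -3 + 100 = 97)
h(O, v) = (-2 + O)²
(h(T(0), D(4 - 1*0)) + x)² = ((-2 + 0)² + 97)² = ((-2)² + 97)² = (4 + 97)² = 101² = 10201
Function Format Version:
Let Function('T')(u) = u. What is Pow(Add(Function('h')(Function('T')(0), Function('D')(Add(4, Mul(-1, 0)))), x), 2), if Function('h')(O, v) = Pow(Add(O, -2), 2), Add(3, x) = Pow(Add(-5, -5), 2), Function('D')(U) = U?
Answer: 10201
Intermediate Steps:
x = 97 (x = Add(-3, Pow(Add(-5, -5), 2)) = Add(-3, Pow(-10, 2)) = Add(-3, 100) = 97)
Function('h')(O, v) = Pow(Add(-2, O), 2)
Pow(Add(Function('h')(Function('T')(0), Function('D')(Add(4, Mul(-1, 0)))), x), 2) = Pow(Add(Pow(Add(-2, 0), 2), 97), 2) = Pow(Add(Pow(-2, 2), 97), 2) = Pow(Add(4, 97), 2) = Pow(101, 2) = 10201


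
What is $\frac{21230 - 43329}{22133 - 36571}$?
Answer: $\frac{22099}{14438} \approx 1.5306$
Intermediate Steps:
$\frac{21230 - 43329}{22133 - 36571} = - \frac{22099}{-14438} = \left(-22099\right) \left(- \frac{1}{14438}\right) = \frac{22099}{14438}$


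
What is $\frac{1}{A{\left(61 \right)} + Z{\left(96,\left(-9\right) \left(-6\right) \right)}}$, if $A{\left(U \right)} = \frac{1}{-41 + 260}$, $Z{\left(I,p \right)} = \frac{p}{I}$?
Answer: $\frac{3504}{1987} \approx 1.7635$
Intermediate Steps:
$A{\left(U \right)} = \frac{1}{219}$
$\frac{1}{A{\left(61 \right)} + Z{\left(96,\left(-9\right) \left(-6\right) \right)}} = \frac{1}{\frac{1}{219} + \frac{\left(-9\right) \left(-6\right)}{96}} = \frac{1}{\frac{1}{219} + 54 \cdot \frac{1}{96}} = \frac{1}{\frac{1}{219} + \frac{9}{16}} = \frac{1}{\frac{1987}{3504}} = \frac{3504}{1987}$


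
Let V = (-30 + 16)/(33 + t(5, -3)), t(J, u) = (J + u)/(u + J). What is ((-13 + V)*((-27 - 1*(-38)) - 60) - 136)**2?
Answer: 78499600/289 ≈ 2.7163e+5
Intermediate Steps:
t(J, u) = 1 (t(J, u) = (J + u)/(J + u) = 1)
V = -7/17 (V = (-30 + 16)/(33 + 1) = -14/34 = -14*1/34 = -7/17 ≈ -0.41176)
((-13 + V)*((-27 - 1*(-38)) - 60) - 136)**2 = ((-13 - 7/17)*((-27 - 1*(-38)) - 60) - 136)**2 = (-228*((-27 + 38) - 60)/17 - 136)**2 = (-228*(11 - 60)/17 - 136)**2 = (-228/17*(-49) - 136)**2 = (11172/17 - 136)**2 = (8860/17)**2 = 78499600/289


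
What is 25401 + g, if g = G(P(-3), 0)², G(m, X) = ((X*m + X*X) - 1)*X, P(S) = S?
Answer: 25401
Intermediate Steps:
G(m, X) = X*(-1 + X² + X*m) (G(m, X) = ((X*m + X²) - 1)*X = ((X² + X*m) - 1)*X = (-1 + X² + X*m)*X = X*(-1 + X² + X*m))
g = 0 (g = (0*(-1 + 0² + 0*(-3)))² = (0*(-1 + 0 + 0))² = (0*(-1))² = 0² = 0)
25401 + g = 25401 + 0 = 25401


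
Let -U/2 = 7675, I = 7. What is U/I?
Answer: -15350/7 ≈ -2192.9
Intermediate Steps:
U = -15350 (U = -2*7675 = -15350)
U/I = -15350/7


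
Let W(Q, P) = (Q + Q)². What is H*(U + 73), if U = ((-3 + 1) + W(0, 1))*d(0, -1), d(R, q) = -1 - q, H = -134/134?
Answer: -73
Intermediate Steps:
H = -1 (H = -134*1/134 = -1)
W(Q, P) = 4*Q² (W(Q, P) = (2*Q)² = 4*Q²)
U = 0 (U = ((-3 + 1) + 4*0²)*(-1 - 1*(-1)) = (-2 + 4*0)*(-1 + 1) = (-2 + 0)*0 = -2*0 = 0)
H*(U + 73) = -(0 + 73) = -1*73 = -73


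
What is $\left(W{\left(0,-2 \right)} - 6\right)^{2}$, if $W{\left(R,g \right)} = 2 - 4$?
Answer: $64$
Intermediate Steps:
$W{\left(R,g \right)} = -2$ ($W{\left(R,g \right)} = 2 - 4 = -2$)
$\left(W{\left(0,-2 \right)} - 6\right)^{2} = \left(-2 - 6\right)^{2} = \left(-8\right)^{2} = 64$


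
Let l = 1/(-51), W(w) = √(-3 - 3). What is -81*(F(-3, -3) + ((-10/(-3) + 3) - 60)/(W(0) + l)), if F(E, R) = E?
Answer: 81*(-2734*I + 153*√6)/(I + 51*√6) ≈ 228.79 - 1774.5*I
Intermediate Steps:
W(w) = I*√6 (W(w) = √(-6) = I*√6)
l = -1/51 ≈ -0.019608
-81*(F(-3, -3) + ((-10/(-3) + 3) - 60)/(W(0) + l)) = -81*(-3 + ((-10/(-3) + 3) - 60)/(I*√6 - 1/51)) = -81*(-3 + ((-10*(-1)/3 + 3) - 60)/(-1/51 + I*√6)) = -81*(-3 + ((-2*(-5/3) + 3) - 60)/(-1/51 + I*√6)) = -81*(-3 + ((10/3 + 3) - 60)/(-1/51 + I*√6)) = -81*(-3 + (19/3 - 60)/(-1/51 + I*√6)) = -81*(-3 - 161/(3*(-1/51 + I*√6))) = 243 + 4347/(-1/51 + I*√6)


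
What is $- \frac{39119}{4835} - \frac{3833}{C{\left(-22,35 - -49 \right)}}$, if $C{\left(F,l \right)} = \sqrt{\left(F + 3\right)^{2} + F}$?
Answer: $- \frac{39119}{4835} - \frac{3833 \sqrt{339}}{339} \approx -216.27$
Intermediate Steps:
$C{\left(F,l \right)} = \sqrt{F + \left(3 + F\right)^{2}}$ ($C{\left(F,l \right)} = \sqrt{\left(3 + F\right)^{2} + F} = \sqrt{F + \left(3 + F\right)^{2}}$)
$- \frac{39119}{4835} - \frac{3833}{C{\left(-22,35 - -49 \right)}} = - \frac{39119}{4835} - \frac{3833}{\sqrt{-22 + \left(3 - 22\right)^{2}}} = \left(-39119\right) \frac{1}{4835} - \frac{3833}{\sqrt{-22 + \left(-19\right)^{2}}} = - \frac{39119}{4835} - \frac{3833}{\sqrt{-22 + 361}} = - \frac{39119}{4835} - \frac{3833}{\sqrt{339}} = - \frac{39119}{4835} - 3833 \frac{\sqrt{339}}{339} = - \frac{39119}{4835} - \frac{3833 \sqrt{339}}{339}$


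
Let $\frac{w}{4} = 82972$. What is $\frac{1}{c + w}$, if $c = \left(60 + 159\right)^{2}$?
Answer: $\frac{1}{379849} \approx 2.6326 \cdot 10^{-6}$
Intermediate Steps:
$w = 331888$ ($w = 4 \cdot 82972 = 331888$)
$c = 47961$ ($c = 219^{2} = 47961$)
$\frac{1}{c + w} = \frac{1}{47961 + 331888} = \frac{1}{379849}$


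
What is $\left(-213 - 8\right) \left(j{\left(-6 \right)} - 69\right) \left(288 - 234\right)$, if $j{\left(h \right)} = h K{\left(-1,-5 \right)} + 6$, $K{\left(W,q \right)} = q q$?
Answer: $2541942$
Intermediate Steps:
$K{\left(W,q \right)} = q^{2}$
$j{\left(h \right)} = 6 + 25 h$ ($j{\left(h \right)} = h \left(-5\right)^{2} + 6 = h 25 + 6 = 25 h + 6 = 6 + 25 h$)
$\left(-213 - 8\right) \left(j{\left(-6 \right)} - 69\right) \left(288 - 234\right) = \left(-213 - 8\right) \left(\left(6 + 25 \left(-6\right)\right) - 69\right) \left(288 - 234\right) = - 221 \left(\left(6 - 150\right) - 69\right) 54 = - 221 \left(-144 - 69\right) 54 = \left(-221\right) \left(-213\right) 54 = 47073 \cdot 54 = 2541942$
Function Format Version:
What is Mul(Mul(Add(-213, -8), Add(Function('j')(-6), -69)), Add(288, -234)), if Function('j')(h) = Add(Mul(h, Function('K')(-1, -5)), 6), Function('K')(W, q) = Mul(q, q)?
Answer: 2541942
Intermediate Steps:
Function('K')(W, q) = Pow(q, 2)
Function('j')(h) = Add(6, Mul(25, h)) (Function('j')(h) = Add(Mul(h, Pow(-5, 2)), 6) = Add(Mul(h, 25), 6) = Add(Mul(25, h), 6) = Add(6, Mul(25, h)))
Mul(Mul(Add(-213, -8), Add(Function('j')(-6), -69)), Add(288, -234)) = Mul(Mul(Add(-213, -8), Add(Add(6, Mul(25, -6)), -69)), Add(288, -234)) = Mul(Mul(-221, Add(Add(6, -150), -69)), 54) = Mul(Mul(-221, Add(-144, -69)), 54) = Mul(Mul(-221, -213), 54) = Mul(47073, 54) = 2541942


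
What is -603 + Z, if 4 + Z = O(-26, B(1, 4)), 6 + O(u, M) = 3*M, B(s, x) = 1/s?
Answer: -610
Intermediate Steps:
O(u, M) = -6 + 3*M
Z = -7 (Z = -4 + (-6 + 3/1) = -4 + (-6 + 3*1) = -4 + (-6 + 3) = -4 - 3 = -7)
-603 + Z = -603 - 7 = -610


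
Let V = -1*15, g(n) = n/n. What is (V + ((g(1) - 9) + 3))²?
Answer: 400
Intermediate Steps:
g(n) = 1
V = -15
(V + ((g(1) - 9) + 3))² = (-15 + ((1 - 9) + 3))² = (-15 + (-8 + 3))² = (-15 - 5)² = (-20)² = 400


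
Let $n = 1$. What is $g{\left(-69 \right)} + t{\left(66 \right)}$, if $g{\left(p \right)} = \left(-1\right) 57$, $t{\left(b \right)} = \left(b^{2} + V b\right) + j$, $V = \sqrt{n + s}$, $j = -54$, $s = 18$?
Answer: $4245 + 66 \sqrt{19} \approx 4532.7$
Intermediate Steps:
$V = \sqrt{19}$ ($V = \sqrt{1 + 18} = \sqrt{19} \approx 4.3589$)
$t{\left(b \right)} = -54 + b^{2} + b \sqrt{19}$ ($t{\left(b \right)} = \left(b^{2} + \sqrt{19} b\right) - 54 = \left(b^{2} + b \sqrt{19}\right) - 54 = -54 + b^{2} + b \sqrt{19}$)
$g{\left(p \right)} = -57$
$g{\left(-69 \right)} + t{\left(66 \right)} = -57 + \left(-54 + 66^{2} + 66 \sqrt{19}\right) = -57 + \left(-54 + 4356 + 66 \sqrt{19}\right) = -57 + \left(4302 + 66 \sqrt{19}\right) = 4245 + 66 \sqrt{19}$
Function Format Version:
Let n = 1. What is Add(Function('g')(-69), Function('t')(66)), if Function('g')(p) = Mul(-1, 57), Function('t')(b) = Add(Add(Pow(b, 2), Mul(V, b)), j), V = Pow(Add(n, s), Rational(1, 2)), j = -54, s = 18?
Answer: Add(4245, Mul(66, Pow(19, Rational(1, 2)))) ≈ 4532.7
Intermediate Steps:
V = Pow(19, Rational(1, 2)) (V = Pow(Add(1, 18), Rational(1, 2)) = Pow(19, Rational(1, 2)) ≈ 4.3589)
Function('t')(b) = Add(-54, Pow(b, 2), Mul(b, Pow(19, Rational(1, 2)))) (Function('t')(b) = Add(Add(Pow(b, 2), Mul(Pow(19, Rational(1, 2)), b)), -54) = Add(Add(Pow(b, 2), Mul(b, Pow(19, Rational(1, 2)))), -54) = Add(-54, Pow(b, 2), Mul(b, Pow(19, Rational(1, 2)))))
Function('g')(p) = -57
Add(Function('g')(-69), Function('t')(66)) = Add(-57, Add(-54, Pow(66, 2), Mul(66, Pow(19, Rational(1, 2))))) = Add(-57, Add(-54, 4356, Mul(66, Pow(19, Rational(1, 2))))) = Add(-57, Add(4302, Mul(66, Pow(19, Rational(1, 2))))) = Add(4245, Mul(66, Pow(19, Rational(1, 2))))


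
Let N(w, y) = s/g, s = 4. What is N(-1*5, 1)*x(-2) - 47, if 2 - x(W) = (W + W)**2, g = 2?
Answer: -75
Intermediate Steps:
N(w, y) = 2 (N(w, y) = 4/2 = 4*(1/2) = 2)
x(W) = 2 - 4*W**2 (x(W) = 2 - (W + W)**2 = 2 - (2*W)**2 = 2 - 4*W**2)
N(-1*5, 1)*x(-2) - 47 = 2*(2 - 4*(-2)**2) - 47 = 2*(2 - 4*4) - 47 = 2*(2 - 16) - 47 = 2*(-14) - 47 = -28 - 47 = -75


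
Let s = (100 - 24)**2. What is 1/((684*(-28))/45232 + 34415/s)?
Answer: 16328752/90377333 ≈ 0.18067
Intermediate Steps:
s = 5776 (s = 76**2 = 5776)
1/((684*(-28))/45232 + 34415/s) = 1/((684*(-28))/45232 + 34415/5776) = 1/(-19152*1/45232 + 34415*(1/5776)) = 1/(-1197/2827 + 34415/5776) = 1/(90377333/16328752) = 16328752/90377333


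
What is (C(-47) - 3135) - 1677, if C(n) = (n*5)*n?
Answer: 6233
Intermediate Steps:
C(n) = 5*n**2 (C(n) = (5*n)*n = 5*n**2)
(C(-47) - 3135) - 1677 = (5*(-47)**2 - 3135) - 1677 = (5*2209 - 3135) - 1677 = (11045 - 3135) - 1677 = 7910 - 1677 = 6233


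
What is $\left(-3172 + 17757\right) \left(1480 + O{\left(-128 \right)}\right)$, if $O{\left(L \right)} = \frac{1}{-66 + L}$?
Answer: $\frac{4187630615}{194} \approx 2.1586 \cdot 10^{7}$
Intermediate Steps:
$\left(-3172 + 17757\right) \left(1480 + O{\left(-128 \right)}\right) = \left(-3172 + 17757\right) \left(1480 + \frac{1}{-66 - 128}\right) = 14585 \left(1480 + \frac{1}{-194}\right) = 14585 \left(1480 - \frac{1}{194}\right) = 14585 \cdot \frac{287119}{194} = \frac{4187630615}{194}$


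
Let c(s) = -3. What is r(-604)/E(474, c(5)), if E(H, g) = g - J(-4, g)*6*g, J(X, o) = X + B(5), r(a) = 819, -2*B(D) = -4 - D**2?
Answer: 273/62 ≈ 4.4032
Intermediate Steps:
B(D) = 2 + D**2/2 (B(D) = -(-4 - D**2)/2 = 2 + D**2/2)
J(X, o) = 29/2 + X (J(X, o) = X + (2 + (1/2)*5**2) = X + (2 + (1/2)*25) = X + (2 + 25/2) = X + 29/2 = 29/2 + X)
E(H, g) = -62*g (E(H, g) = g - (29/2 - 4)*6*g = g - (21/2)*6*g = g - 63*g = -62*g)
r(-604)/E(474, c(5)) = 819/((-62*(-3))) = 819/186 = 819*(1/186) = 273/62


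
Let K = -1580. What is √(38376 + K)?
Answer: 2*√9199 ≈ 191.82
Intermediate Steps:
√(38376 + K) = √(38376 - 1580) = √36796 = 2*√9199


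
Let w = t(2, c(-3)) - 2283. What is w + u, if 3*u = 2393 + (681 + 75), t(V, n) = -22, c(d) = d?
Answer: -3766/3 ≈ -1255.3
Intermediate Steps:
u = 3149/3 (u = (2393 + (681 + 75))/3 = (2393 + 756)/3 = (⅓)*3149 = 3149/3 ≈ 1049.7)
w = -2305 (w = -22 - 2283 = -2305)
w + u = -2305 + 3149/3 = -3766/3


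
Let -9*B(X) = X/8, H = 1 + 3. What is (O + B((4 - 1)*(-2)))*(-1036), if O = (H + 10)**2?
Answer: -609427/3 ≈ -2.0314e+5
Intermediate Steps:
H = 4
O = 196 (O = (4 + 10)**2 = 14**2 = 196)
B(X) = -X/72 (B(X) = -X/(9*8) = -X/72)
(O + B((4 - 1)*(-2)))*(-1036) = (196 - (4 - 1)*(-2)/72)*(-1036) = (196 - (-2)/24)*(-1036) = (196 - 1/72*(-6))*(-1036) = (196 + 1/12)*(-1036) = (2353/12)*(-1036) = -609427/3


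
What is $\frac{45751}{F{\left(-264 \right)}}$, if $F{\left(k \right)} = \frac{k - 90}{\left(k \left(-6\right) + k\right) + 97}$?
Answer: $- \frac{64829167}{354} \approx -1.8313 \cdot 10^{5}$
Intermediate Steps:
$F{\left(k \right)} = \frac{-90 + k}{97 - 5 k}$ ($F{\left(k \right)} = \frac{-90 + k}{\left(- 6 k + k\right) + 97} = \frac{-90 + k}{- 5 k + 97} = \frac{-90 + k}{97 - 5 k}$)
$\frac{45751}{F{\left(-264 \right)}} = \frac{45751}{\frac{1}{-97 + 5 \left(-264\right)} \left(90 - -264\right)} = \frac{45751}{\frac{1}{-97 - 1320} \left(90 + 264\right)} = \frac{45751}{\frac{1}{-1417} \cdot 354} = \frac{45751}{\left(- \frac{1}{1417}\right) 354} = \frac{45751}{- \frac{354}{1417}} = 45751 \left(- \frac{1417}{354}\right) = - \frac{64829167}{354}$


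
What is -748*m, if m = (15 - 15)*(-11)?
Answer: 0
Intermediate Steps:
m = 0 (m = 0*(-11) = 0)
-748*m = -748*0 = 0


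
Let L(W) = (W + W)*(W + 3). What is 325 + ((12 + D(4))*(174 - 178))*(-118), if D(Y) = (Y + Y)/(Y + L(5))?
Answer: 126713/21 ≈ 6034.0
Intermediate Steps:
L(W) = 2*W*(3 + W) (L(W) = (2*W)*(3 + W) = 2*W*(3 + W))
D(Y) = 2*Y/(80 + Y) (D(Y) = (Y + Y)/(Y + 2*5*(3 + 5)) = (2*Y)/(Y + 2*5*8) = (2*Y)/(Y + 80) = (2*Y)/(80 + Y) = 2*Y/(80 + Y))
325 + ((12 + D(4))*(174 - 178))*(-118) = 325 + ((12 + 2*4/(80 + 4))*(174 - 178))*(-118) = 325 + ((12 + 2*4/84)*(-4))*(-118) = 325 + ((12 + 2*4*(1/84))*(-4))*(-118) = 325 + ((12 + 2/21)*(-4))*(-118) = 325 + ((254/21)*(-4))*(-118) = 325 - 1016/21*(-118) = 325 + 119888/21 = 126713/21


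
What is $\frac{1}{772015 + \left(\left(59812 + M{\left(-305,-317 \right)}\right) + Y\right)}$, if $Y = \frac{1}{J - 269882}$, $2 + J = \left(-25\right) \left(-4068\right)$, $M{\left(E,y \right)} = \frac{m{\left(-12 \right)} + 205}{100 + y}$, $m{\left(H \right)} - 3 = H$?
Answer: $\frac{5213704}{4336895048025} \approx 1.2022 \cdot 10^{-6}$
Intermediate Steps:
$m{\left(H \right)} = 3 + H$
$M{\left(E,y \right)} = \frac{196}{100 + y}$ ($M{\left(E,y \right)} = \frac{\left(3 - 12\right) + 205}{100 + y} = \frac{-9 + 205}{100 + y} = \frac{196}{100 + y}$)
$J = 101698$ ($J = -2 - -101700 = -2 + 101700 = 101698$)
$Y = - \frac{1}{168184}$ ($Y = \frac{1}{101698 - 269882} = \frac{1}{-168184} = - \frac{1}{168184} \approx -5.9459 \cdot 10^{-6}$)
$\frac{1}{772015 + \left(\left(59812 + M{\left(-305,-317 \right)}\right) + Y\right)} = \frac{1}{772015 + \left(\left(59812 + \frac{196}{100 - 317}\right) - \frac{1}{168184}\right)} = \frac{1}{772015 + \left(\left(59812 + \frac{196}{-217}\right) - \frac{1}{168184}\right)} = \frac{1}{772015 + \left(\left(59812 + 196 \left(- \frac{1}{217}\right)\right) - \frac{1}{168184}\right)} = \frac{1}{772015 + \left(\left(59812 - \frac{28}{31}\right) - \frac{1}{168184}\right)} = \frac{1}{772015 + \left(\frac{1854144}{31} - \frac{1}{168184}\right)} = \frac{1}{772015 + \frac{311837354465}{5213704}} = \frac{1}{\frac{4336895048025}{5213704}} = \frac{5213704}{4336895048025}$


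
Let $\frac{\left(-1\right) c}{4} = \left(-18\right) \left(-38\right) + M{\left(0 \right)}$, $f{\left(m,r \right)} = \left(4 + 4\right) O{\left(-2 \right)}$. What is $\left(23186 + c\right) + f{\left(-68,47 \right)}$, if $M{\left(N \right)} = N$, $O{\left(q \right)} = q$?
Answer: $20434$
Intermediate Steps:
$f{\left(m,r \right)} = -16$ ($f{\left(m,r \right)} = \left(4 + 4\right) \left(-2\right) = 8 \left(-2\right) = -16$)
$c = -2736$ ($c = - 4 \left(\left(-18\right) \left(-38\right) + 0\right) = - 4 \left(684 + 0\right) = \left(-4\right) 684 = -2736$)
$\left(23186 + c\right) + f{\left(-68,47 \right)} = \left(23186 - 2736\right) - 16 = 20450 - 16 = 20434$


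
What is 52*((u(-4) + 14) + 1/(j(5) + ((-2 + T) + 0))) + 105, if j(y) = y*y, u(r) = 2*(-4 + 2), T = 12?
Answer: 21927/35 ≈ 626.49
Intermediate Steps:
u(r) = -4 (u(r) = 2*(-2) = -4)
j(y) = y**2
52*((u(-4) + 14) + 1/(j(5) + ((-2 + T) + 0))) + 105 = 52*((-4 + 14) + 1/(5**2 + ((-2 + 12) + 0))) + 105 = 52*(10 + 1/(25 + (10 + 0))) + 105 = 52*(10 + 1/(25 + 10)) + 105 = 52*(10 + 1/35) + 105 = 52*(351/35) + 105 = 18252/35 + 105 = 21927/35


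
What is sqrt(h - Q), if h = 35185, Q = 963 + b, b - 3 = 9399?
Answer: 2*sqrt(6205) ≈ 157.54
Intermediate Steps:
b = 9402 (b = 3 + 9399 = 9402)
Q = 10365 (Q = 963 + 9402 = 10365)
sqrt(h - Q) = sqrt(35185 - 1*10365) = sqrt(35185 - 10365) = sqrt(24820) = 2*sqrt(6205)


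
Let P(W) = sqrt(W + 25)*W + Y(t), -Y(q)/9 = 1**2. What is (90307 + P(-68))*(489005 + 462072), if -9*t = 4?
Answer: 85880350946 - 64673236*I*sqrt(43) ≈ 8.588e+10 - 4.2409e+8*I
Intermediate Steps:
t = -4/9 (t = -1/9*4 = -4/9 ≈ -0.44444)
Y(q) = -9 (Y(q) = -9*1**2 = -9*1 = -9)
P(W) = -9 + W*sqrt(25 + W) (P(W) = sqrt(W + 25)*W - 9 = sqrt(25 + W)*W - 9 = W*sqrt(25 + W) - 9 = -9 + W*sqrt(25 + W))
(90307 + P(-68))*(489005 + 462072) = (90307 + (-9 - 68*sqrt(25 - 68)))*(489005 + 462072) = (90307 + (-9 - 68*I*sqrt(43)))*951077 = (90298 - 68*I*sqrt(43))*951077 = 85880350946 - 64673236*I*sqrt(43)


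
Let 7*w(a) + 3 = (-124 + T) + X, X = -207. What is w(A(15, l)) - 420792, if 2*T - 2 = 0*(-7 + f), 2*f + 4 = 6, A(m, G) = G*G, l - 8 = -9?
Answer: -2945877/7 ≈ -4.2084e+5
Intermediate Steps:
l = -1 (l = 8 - 9 = -1)
A(m, G) = G²
f = 1 (f = -2 + (½)*6 = -2 + 3 = 1)
T = 1 (T = 1 + (0*(-7 + 1))/2 = 1 + (0*(-6))/2 = 1 + (½)*0 = 1 + 0 = 1)
w(a) = -333/7 (w(a) = -3/7 + ((-124 + 1) - 207)/7 = -3/7 + (-123 - 207)/7 = -3/7 + (⅐)*(-330) = -3/7 - 330/7 = -333/7)
w(A(15, l)) - 420792 = -333/7 - 420792 = -2945877/7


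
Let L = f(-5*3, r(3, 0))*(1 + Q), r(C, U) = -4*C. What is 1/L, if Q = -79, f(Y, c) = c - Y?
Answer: -1/234 ≈ -0.0042735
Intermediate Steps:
L = -234 (L = (-4*3 - (-5)*3)*(1 - 79) = (-12 - 1*(-15))*(-78) = (-12 + 15)*(-78) = 3*(-78) = -234)
1/L = 1/(-234) = -1/234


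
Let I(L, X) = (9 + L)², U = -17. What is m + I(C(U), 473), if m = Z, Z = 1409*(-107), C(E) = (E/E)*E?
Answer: -150699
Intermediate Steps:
C(E) = E (C(E) = 1*E = E)
Z = -150763
m = -150763
m + I(C(U), 473) = -150763 + (9 - 17)² = -150763 + (-8)² = -150763 + 64 = -150699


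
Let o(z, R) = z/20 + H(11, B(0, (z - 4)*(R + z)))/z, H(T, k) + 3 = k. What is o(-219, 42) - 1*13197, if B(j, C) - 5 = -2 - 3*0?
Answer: -264159/20 ≈ -13208.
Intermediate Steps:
B(j, C) = 3 (B(j, C) = 5 + (-2 - 3*0) = 5 + (-2 + 0) = 5 - 2 = 3)
H(T, k) = -3 + k
o(z, R) = z/20 (o(z, R) = z/20 + (-3 + 3)/z = z*(1/20) + 0/z = z/20 + 0 = z/20)
o(-219, 42) - 1*13197 = (1/20)*(-219) - 1*13197 = -219/20 - 13197 = -264159/20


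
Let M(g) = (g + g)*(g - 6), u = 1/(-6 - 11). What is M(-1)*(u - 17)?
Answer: -4060/17 ≈ -238.82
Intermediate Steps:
u = -1/17 (u = 1/(-17) = -1/17 ≈ -0.058824)
M(g) = 2*g*(-6 + g) (M(g) = (2*g)*(-6 + g) = 2*g*(-6 + g))
M(-1)*(u - 17) = (2*(-1)*(-6 - 1))*(-1/17 - 17) = (2*(-1)*(-7))*(-290/17) = 14*(-290/17) = -4060/17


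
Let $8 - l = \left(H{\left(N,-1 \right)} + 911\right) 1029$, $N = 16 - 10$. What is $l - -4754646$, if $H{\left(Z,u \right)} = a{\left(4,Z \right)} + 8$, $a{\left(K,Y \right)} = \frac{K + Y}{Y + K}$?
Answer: $3807974$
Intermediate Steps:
$a{\left(K,Y \right)} = 1$ ($a{\left(K,Y \right)} = \frac{K + Y}{K + Y} = 1$)
$N = 6$ ($N = 16 - 10 = 6$)
$H{\left(Z,u \right)} = 9$ ($H{\left(Z,u \right)} = 1 + 8 = 9$)
$l = -946672$ ($l = 8 - \left(9 + 911\right) 1029 = 8 - 920 \cdot 1029 = 8 - 946680 = -946672$)
$l - -4754646 = -946672 - -4754646 = -946672 + 4754646 = 3807974$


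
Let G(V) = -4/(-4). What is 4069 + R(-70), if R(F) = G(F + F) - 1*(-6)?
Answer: 4076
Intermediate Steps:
G(V) = 1 (G(V) = -4*(-¼) = 1)
R(F) = 7 (R(F) = 1 - 1*(-6) = 1 + 6 = 7)
4069 + R(-70) = 4069 + 7 = 4076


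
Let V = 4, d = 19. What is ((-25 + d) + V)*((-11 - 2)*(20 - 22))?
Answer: -52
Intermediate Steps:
((-25 + d) + V)*((-11 - 2)*(20 - 22)) = ((-25 + 19) + 4)*((-11 - 2)*(20 - 22)) = (-6 + 4)*(-13*(-2)) = -2*26 = -52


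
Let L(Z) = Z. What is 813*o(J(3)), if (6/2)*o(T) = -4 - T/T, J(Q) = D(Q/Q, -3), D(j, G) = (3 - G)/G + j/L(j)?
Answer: -1355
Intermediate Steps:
D(j, G) = 1 + (3 - G)/G (D(j, G) = (3 - G)/G + j/j = (3 - G)/G + 1 = 1 + (3 - G)/G)
J(Q) = -1 (J(Q) = 3/(-3) = 3*(-1/3) = -1)
o(T) = -5/3 (o(T) = (-4 - T/T)/3 = (-4 - 1*1)/3 = (-4 - 1)/3 = (1/3)*(-5) = -5/3)
813*o(J(3)) = 813*(-5/3) = -1355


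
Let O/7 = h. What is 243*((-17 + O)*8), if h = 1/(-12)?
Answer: -34182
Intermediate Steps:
h = -1/12 ≈ -0.083333
O = -7/12 (O = 7*(-1/12) = -7/12 ≈ -0.58333)
243*((-17 + O)*8) = 243*((-17 - 7/12)*8) = 243*(-211/12*8) = 243*(-422/3) = -34182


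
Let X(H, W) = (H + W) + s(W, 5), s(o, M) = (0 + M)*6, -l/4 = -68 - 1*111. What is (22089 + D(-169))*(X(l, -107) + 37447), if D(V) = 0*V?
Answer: 841281654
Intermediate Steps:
l = 716 (l = -4*(-68 - 1*111) = -4*(-68 - 111) = -4*(-179) = 716)
s(o, M) = 6*M (s(o, M) = M*6 = 6*M)
D(V) = 0
X(H, W) = 30 + H + W (X(H, W) = (H + W) + 6*5 = (H + W) + 30 = 30 + H + W)
(22089 + D(-169))*(X(l, -107) + 37447) = (22089 + 0)*((30 + 716 - 107) + 37447) = 22089*(639 + 37447) = 22089*38086 = 841281654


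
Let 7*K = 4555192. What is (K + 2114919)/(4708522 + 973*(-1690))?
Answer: 19359625/21449064 ≈ 0.90259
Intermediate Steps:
K = 4555192/7 (K = (⅐)*4555192 = 4555192/7 ≈ 6.5074e+5)
(K + 2114919)/(4708522 + 973*(-1690)) = (4555192/7 + 2114919)/(4708522 + 973*(-1690)) = 19359625/(7*(4708522 - 1644370)) = (19359625/7)/3064152 = (19359625/7)*(1/3064152) = 19359625/21449064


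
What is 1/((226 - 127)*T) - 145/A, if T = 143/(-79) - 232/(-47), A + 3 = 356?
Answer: -165307796/405629829 ≈ -0.40753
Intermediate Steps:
A = 353 (A = -3 + 356 = 353)
T = 11607/3713 (T = 143*(-1/79) - 232*(-1/47) = -143/79 + 232/47 = 11607/3713 ≈ 3.1260)
1/((226 - 127)*T) - 145/A = 1/((226 - 127)*(11607/3713)) - 145/353 = (3713/11607)/99 - 145*1/353 = (1/99)*(3713/11607) - 145/353 = 3713/1149093 - 145/353 = -165307796/405629829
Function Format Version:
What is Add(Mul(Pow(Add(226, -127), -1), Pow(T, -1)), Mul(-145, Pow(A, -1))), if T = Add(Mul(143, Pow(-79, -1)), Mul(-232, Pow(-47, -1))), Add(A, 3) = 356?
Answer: Rational(-165307796, 405629829) ≈ -0.40753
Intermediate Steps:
A = 353 (A = Add(-3, 356) = 353)
T = Rational(11607, 3713) (T = Add(Mul(143, Rational(-1, 79)), Mul(-232, Rational(-1, 47))) = Add(Rational(-143, 79), Rational(232, 47)) = Rational(11607, 3713) ≈ 3.1260)
Add(Mul(Pow(Add(226, -127), -1), Pow(T, -1)), Mul(-145, Pow(A, -1))) = Add(Mul(Pow(Add(226, -127), -1), Pow(Rational(11607, 3713), -1)), Mul(-145, Pow(353, -1))) = Add(Mul(Pow(99, -1), Rational(3713, 11607)), Mul(-145, Rational(1, 353))) = Add(Mul(Rational(1, 99), Rational(3713, 11607)), Rational(-145, 353)) = Add(Rational(3713, 1149093), Rational(-145, 353)) = Rational(-165307796, 405629829)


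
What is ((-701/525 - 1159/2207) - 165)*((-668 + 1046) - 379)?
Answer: 193336957/1158675 ≈ 166.86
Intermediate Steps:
((-701/525 - 1159/2207) - 165)*((-668 + 1046) - 379) = ((-701*1/525 - 1159*1/2207) - 165)*(378 - 379) = ((-701/525 - 1159/2207) - 165)*(-1) = (-2155582/1158675 - 165)*(-1) = -193336957/1158675*(-1) = 193336957/1158675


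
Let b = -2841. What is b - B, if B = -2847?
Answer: 6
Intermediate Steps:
b - B = -2841 - 1*(-2847) = -2841 + 2847 = 6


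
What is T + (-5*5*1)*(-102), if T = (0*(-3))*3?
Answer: 2550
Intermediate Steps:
T = 0 (T = 0*3 = 0)
T + (-5*5*1)*(-102) = 0 + (-5*5*1)*(-102) = 0 - 25*1*(-102) = 0 - 25*(-102) = 0 + 2550 = 2550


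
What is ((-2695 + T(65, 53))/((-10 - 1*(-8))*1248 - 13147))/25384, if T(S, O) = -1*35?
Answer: 1365/198540956 ≈ 6.8752e-6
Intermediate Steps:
T(S, O) = -35
((-2695 + T(65, 53))/((-10 - 1*(-8))*1248 - 13147))/25384 = ((-2695 - 35)/((-10 - 1*(-8))*1248 - 13147))/25384 = -2730/((-10 + 8)*1248 - 13147)*(1/25384) = -2730/(-2*1248 - 13147)*(1/25384) = -2730/(-2496 - 13147)*(1/25384) = -2730/(-15643)*(1/25384) = -2730*(-1/15643)*(1/25384) = (2730/15643)*(1/25384) = 1365/198540956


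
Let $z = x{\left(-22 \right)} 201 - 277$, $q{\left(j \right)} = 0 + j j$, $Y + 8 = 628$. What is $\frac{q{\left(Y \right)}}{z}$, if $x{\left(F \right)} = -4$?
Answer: $- \frac{384400}{1081} \approx -355.6$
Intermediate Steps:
$Y = 620$ ($Y = -8 + 628 = 620$)
$q{\left(j \right)} = j^{2}$ ($q{\left(j \right)} = 0 + j^{2} = j^{2}$)
$z = -1081$ ($z = \left(-4\right) 201 - 277 = -804 - 277 = -1081$)
$\frac{q{\left(Y \right)}}{z} = \frac{620^{2}}{-1081} = 384400 \left(- \frac{1}{1081}\right) = - \frac{384400}{1081}$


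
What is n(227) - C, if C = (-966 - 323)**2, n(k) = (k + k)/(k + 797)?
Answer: -850698525/512 ≈ -1.6615e+6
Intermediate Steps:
n(k) = 2*k/(797 + k) (n(k) = (2*k)/(797 + k) = 2*k/(797 + k))
C = 1661521 (C = (-1289)**2 = 1661521)
n(227) - C = 2*227/(797 + 227) - 1*1661521 = 2*227/1024 - 1661521 = 2*227*(1/1024) - 1661521 = 227/512 - 1661521 = -850698525/512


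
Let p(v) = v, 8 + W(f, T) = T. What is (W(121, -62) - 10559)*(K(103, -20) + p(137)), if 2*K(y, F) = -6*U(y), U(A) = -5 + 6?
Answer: -1424286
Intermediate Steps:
W(f, T) = -8 + T
U(A) = 1
K(y, F) = -3 (K(y, F) = (-6*1)/2 = (1/2)*(-6) = -3)
(W(121, -62) - 10559)*(K(103, -20) + p(137)) = ((-8 - 62) - 10559)*(-3 + 137) = (-70 - 10559)*134 = -10629*134 = -1424286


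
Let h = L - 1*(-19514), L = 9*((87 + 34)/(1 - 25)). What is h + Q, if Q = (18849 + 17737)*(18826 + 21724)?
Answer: 11868654149/8 ≈ 1.4836e+9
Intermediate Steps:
Q = 1483562300 (Q = 36586*40550 = 1483562300)
L = -363/8 (L = 9*(121/(-24)) = 9*(121*(-1/24)) = 9*(-121/24) = -363/8 ≈ -45.375)
h = 155749/8 (h = -363/8 - 1*(-19514) = -363/8 + 19514 = 155749/8 ≈ 19469.)
h + Q = 155749/8 + 1483562300 = 11868654149/8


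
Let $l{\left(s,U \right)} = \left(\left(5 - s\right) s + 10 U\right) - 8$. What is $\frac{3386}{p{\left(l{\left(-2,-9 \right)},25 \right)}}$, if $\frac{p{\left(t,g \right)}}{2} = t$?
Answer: $- \frac{1693}{112} \approx -15.116$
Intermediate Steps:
$l{\left(s,U \right)} = -8 + 10 U + s \left(5 - s\right)$ ($l{\left(s,U \right)} = \left(s \left(5 - s\right) + 10 U\right) - 8 = \left(10 U + s \left(5 - s\right)\right) - 8 = -8 + 10 U + s \left(5 - s\right)$)
$p{\left(t,g \right)} = 2 t$
$\frac{3386}{p{\left(l{\left(-2,-9 \right)},25 \right)}} = \frac{3386}{2 \left(-8 - \left(-2\right)^{2} + 5 \left(-2\right) + 10 \left(-9\right)\right)} = \frac{3386}{2 \left(-8 - 4 - 10 - 90\right)} = \frac{3386}{2 \left(-112\right)} = \frac{3386}{-224} = 3386 \left(- \frac{1}{224}\right) = - \frac{1693}{112}$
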